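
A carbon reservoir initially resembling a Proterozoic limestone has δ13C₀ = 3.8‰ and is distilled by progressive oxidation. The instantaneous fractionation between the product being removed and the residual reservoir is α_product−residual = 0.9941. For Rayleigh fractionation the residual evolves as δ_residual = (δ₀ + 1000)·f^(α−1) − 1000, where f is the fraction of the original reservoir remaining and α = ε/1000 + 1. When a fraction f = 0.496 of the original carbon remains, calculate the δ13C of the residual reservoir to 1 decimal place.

8.0‰

Rayleigh residual: δ_res = (δ₀ + 1000)·f^(α−1) − 1000
α − 1 = -0.00590
f^(α−1) = 0.496^(-0.00590) = 1.004146
δ_res = (3.8 + 1000) × 1.004146 − 1000 = 1007.961 − 1000 = 7.96‰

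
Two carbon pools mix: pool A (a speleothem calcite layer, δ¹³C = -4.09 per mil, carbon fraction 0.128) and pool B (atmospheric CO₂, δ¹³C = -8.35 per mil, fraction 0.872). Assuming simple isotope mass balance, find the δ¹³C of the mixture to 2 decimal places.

-7.80 per mil

δ_mix = f_A·δ_A + f_B·δ_B
δ_mix = 0.128 × (-4.09) + 0.872 × (-8.35)
δ_mix = -0.524 + -7.281 = -7.805 per mil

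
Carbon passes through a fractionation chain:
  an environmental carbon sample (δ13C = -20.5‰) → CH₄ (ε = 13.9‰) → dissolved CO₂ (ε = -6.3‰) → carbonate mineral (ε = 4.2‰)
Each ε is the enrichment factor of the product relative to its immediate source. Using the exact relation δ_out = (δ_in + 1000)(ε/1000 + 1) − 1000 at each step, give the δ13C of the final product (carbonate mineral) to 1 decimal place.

-9.0‰

step 1: δ = (-20.50 + 1000)·(13.9/1000 + 1) − 1000 = -6.88‰
step 2: δ = (-6.88 + 1000)·(-6.3/1000 + 1) − 1000 = -13.14‰
step 3: δ = (-13.14 + 1000)·(4.2/1000 + 1) − 1000 = -9.00‰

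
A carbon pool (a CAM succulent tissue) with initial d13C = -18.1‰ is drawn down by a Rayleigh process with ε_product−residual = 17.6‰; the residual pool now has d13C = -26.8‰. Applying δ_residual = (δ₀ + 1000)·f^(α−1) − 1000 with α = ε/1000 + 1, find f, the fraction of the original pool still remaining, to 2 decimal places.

0.60

α − 1 = ε/1000 = 0.0176
(δ_res + 1000)/(δ₀ + 1000) = (-26.8 + 1000)/(-18.1 + 1000) = 973.2/981.9 = 0.991140
f = 0.991140^(1/0.0176) = exp(ln(0.991140)/0.0176) = exp(-0.00890/0.0176)
f = exp(-0.5057) = 0.6031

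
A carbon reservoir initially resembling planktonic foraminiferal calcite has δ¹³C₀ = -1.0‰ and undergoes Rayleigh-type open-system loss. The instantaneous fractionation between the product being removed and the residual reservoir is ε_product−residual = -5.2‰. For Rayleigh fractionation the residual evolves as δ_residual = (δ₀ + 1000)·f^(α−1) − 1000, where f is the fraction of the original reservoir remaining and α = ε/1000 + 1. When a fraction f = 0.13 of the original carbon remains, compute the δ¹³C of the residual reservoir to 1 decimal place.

9.7‰

Rayleigh residual: δ_res = (δ₀ + 1000)·f^(α−1) − 1000
α = ε/1000 + 1 = 0.99480, so α − 1 = -0.00520
f^(α−1) = 0.13^(-0.00520) = 1.010666
δ_res = (-1.0 + 1000) × 1.010666 − 1000 = 1009.655 − 1000 = 9.65‰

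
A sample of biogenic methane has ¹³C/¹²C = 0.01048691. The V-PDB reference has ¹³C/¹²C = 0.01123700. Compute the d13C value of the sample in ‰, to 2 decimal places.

d13C = (R_sample / R_standard − 1) × 1000
R_sample / R_standard = 0.01048691 / 0.01123700 = 0.933248
d13C = (0.933248 − 1) × 1000 = -66.752‰

-66.75‰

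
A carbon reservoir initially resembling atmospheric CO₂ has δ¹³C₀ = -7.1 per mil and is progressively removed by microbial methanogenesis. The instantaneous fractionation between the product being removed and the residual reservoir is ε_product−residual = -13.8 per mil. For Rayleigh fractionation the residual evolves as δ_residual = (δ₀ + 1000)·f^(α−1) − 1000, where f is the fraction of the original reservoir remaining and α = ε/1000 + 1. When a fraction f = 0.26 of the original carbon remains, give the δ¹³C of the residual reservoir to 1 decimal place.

Rayleigh residual: δ_res = (δ₀ + 1000)·f^(α−1) − 1000
α = ε/1000 + 1 = 0.98620, so α − 1 = -0.01380
f^(α−1) = 0.26^(-0.01380) = 1.018763
δ_res = (-7.1 + 1000) × 1.018763 − 1000 = 1011.530 − 1000 = 11.53 per mil

11.5 per mil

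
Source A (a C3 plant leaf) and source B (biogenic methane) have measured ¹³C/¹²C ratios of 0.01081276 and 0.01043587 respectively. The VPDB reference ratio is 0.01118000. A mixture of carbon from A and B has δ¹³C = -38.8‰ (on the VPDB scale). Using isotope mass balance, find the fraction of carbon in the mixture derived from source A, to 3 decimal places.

δ_A = (0.01081276/0.01118000 − 1)×1000 = (0.967152 − 1)×1000 = -32.848‰
δ_B = (0.01043587/0.01118000 − 1)×1000 = (0.933441 − 1)×1000 = -66.559‰
f_A = (δ_mix − δ_B)/(δ_A − δ_B) = (-38.8 − (-66.559))/(-32.848 − (-66.559))
f_A = 27.759 / 33.711 = 0.8234

0.823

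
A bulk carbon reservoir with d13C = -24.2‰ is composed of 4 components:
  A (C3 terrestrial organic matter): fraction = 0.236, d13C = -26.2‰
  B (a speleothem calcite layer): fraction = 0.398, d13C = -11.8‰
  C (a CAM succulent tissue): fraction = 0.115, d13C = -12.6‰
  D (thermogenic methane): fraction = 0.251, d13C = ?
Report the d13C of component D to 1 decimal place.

Isotope mass balance: δ_bulk = Σ fᵢ·δᵢ.
-24.2 = 0.236×(-26.2) + 0.398×(-11.8) + 0.115×(-12.6) + 0.251×δ_D
0.251·δ_D = -24.2 − (-12.329) = -11.871
δ_D = -11.871 / 0.251 = -47.30‰

-47.3‰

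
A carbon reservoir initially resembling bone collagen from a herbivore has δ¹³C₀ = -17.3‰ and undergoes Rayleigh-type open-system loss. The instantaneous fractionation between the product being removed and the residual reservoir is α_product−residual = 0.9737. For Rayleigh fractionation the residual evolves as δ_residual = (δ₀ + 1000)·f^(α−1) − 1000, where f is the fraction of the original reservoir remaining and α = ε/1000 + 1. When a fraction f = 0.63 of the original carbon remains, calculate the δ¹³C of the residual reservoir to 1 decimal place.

Rayleigh residual: δ_res = (δ₀ + 1000)·f^(α−1) − 1000
α − 1 = -0.02630
f^(α−1) = 0.63^(-0.02630) = 1.012226
δ_res = (-17.3 + 1000) × 1.012226 − 1000 = 994.714 − 1000 = -5.29‰

-5.3‰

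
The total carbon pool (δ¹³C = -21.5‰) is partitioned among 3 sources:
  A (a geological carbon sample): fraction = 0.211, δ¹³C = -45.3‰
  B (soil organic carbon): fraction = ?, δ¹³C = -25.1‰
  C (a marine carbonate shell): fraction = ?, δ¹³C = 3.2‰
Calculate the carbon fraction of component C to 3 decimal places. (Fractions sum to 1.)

0.278

Let f_C and f_B be the unknown fractions; fractions sum to 1 so f_C + f_B = 0.789.
Mass balance: Σ fᵢ·δᵢ = δ_bulk ⇒ f_C·(3.2) + f_B·(-25.1) = -21.5 − (-9.558) = -11.942
Substitute f_B = 0.789 − f_C:
f_C·(3.2 − -25.1) = -11.942 − 0.789×(-25.1) = 7.862
f_C = 7.862 / 28.3 = 0.2778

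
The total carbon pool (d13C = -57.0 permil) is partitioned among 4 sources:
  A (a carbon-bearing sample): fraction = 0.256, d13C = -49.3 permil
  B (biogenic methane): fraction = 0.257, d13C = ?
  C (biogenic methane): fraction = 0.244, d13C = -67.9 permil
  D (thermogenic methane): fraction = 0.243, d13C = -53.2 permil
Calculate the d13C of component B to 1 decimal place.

Isotope mass balance: δ_bulk = Σ fᵢ·δᵢ.
-57.0 = 0.256×(-49.3) + 0.257×δ_B + 0.244×(-67.9) + 0.243×(-53.2)
0.257·δ_B = -57.0 − (-42.116) = -14.884
δ_B = -14.884 / 0.257 = -57.91 permil

-57.9 permil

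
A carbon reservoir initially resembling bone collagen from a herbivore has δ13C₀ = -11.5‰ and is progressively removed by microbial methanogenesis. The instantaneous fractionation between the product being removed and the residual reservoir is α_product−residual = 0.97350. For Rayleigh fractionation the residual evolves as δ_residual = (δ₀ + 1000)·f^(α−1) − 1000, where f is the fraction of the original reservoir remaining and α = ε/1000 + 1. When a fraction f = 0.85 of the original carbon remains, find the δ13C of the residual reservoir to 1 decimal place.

Rayleigh residual: δ_res = (δ₀ + 1000)·f^(α−1) − 1000
α − 1 = -0.02650
f^(α−1) = 0.85^(-0.02650) = 1.004316
δ_res = (-11.5 + 1000) × 1.004316 − 1000 = 992.766 − 1000 = -7.23‰

-7.2‰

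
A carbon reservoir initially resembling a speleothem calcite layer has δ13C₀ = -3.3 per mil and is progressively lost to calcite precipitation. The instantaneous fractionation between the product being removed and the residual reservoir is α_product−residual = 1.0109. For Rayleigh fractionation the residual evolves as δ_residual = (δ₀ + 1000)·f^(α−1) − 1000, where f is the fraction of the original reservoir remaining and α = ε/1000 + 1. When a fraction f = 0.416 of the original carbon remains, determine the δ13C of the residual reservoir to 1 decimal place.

-12.8 per mil

Rayleigh residual: δ_res = (δ₀ + 1000)·f^(α−1) − 1000
α − 1 = 0.01090
f^(α−1) = 0.416^(0.01090) = 0.990485
δ_res = (-3.3 + 1000) × 0.990485 − 1000 = 987.217 − 1000 = -12.78 per mil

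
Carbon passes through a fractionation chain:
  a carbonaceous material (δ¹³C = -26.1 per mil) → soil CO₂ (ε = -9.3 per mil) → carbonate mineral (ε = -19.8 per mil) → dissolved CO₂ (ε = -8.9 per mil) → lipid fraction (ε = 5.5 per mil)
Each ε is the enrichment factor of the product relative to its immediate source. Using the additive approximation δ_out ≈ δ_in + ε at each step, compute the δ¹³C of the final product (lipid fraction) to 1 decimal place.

step 1: δ ≈ -26.1 + (-9.3) = -35.4 per mil
step 2: δ ≈ -35.4 + (-19.8) = -55.2 per mil
step 3: δ ≈ -55.2 + (-8.9) = -64.1 per mil
step 4: δ ≈ -64.1 + (5.5) = -58.6 per mil

-58.6 per mil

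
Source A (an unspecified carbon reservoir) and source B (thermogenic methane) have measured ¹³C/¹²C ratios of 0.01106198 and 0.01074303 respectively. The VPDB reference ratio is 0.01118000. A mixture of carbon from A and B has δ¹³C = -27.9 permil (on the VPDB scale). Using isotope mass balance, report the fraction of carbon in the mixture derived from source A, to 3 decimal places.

δ_A = (0.01106198/0.01118000 − 1)×1000 = (0.989444 − 1)×1000 = -10.556 permil
δ_B = (0.01074303/0.01118000 − 1)×1000 = (0.960915 − 1)×1000 = -39.085 permil
f_A = (δ_mix − δ_B)/(δ_A − δ_B) = (-27.9 − (-39.085))/(-10.556 − (-39.085))
f_A = 11.185 / 28.529 = 0.3921

0.392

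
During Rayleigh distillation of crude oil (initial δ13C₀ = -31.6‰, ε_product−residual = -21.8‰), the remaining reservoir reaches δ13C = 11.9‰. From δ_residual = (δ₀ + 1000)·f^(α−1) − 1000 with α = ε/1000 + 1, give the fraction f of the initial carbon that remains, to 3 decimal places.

0.133

α − 1 = ε/1000 = -0.0218
(δ_res + 1000)/(δ₀ + 1000) = (11.9 + 1000)/(-31.6 + 1000) = 1011.9/968.4 = 1.044919
f = 1.044919^(1/-0.0218) = exp(ln(1.044919)/-0.0218) = exp(0.04394/-0.0218)
f = exp(-2.0156) = 0.1332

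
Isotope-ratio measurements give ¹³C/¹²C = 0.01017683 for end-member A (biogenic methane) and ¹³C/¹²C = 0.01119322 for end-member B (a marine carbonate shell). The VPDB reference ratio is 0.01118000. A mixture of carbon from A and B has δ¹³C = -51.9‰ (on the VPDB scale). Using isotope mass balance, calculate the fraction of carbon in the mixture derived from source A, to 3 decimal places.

δ_A = (0.01017683/0.01118000 − 1)×1000 = (0.910271 − 1)×1000 = -89.729‰
δ_B = (0.01119322/0.01118000 − 1)×1000 = (1.001182 − 1)×1000 = 1.182‰
f_A = (δ_mix − δ_B)/(δ_A − δ_B) = (-51.9 − (1.182))/(-89.729 − (1.182))
f_A = -53.082 / -90.911 = 0.5839

0.584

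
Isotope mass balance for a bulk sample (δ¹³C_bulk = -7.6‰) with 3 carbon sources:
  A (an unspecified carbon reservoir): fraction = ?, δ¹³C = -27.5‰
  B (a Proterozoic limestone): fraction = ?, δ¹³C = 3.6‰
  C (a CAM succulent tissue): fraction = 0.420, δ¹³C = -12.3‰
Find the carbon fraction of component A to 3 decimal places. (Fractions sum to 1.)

0.145

Let f_A and f_B be the unknown fractions; fractions sum to 1 so f_A + f_B = 0.580.
Mass balance: Σ fᵢ·δᵢ = δ_bulk ⇒ f_A·(-27.5) + f_B·(3.6) = -7.6 − (-5.166) = -2.434
Substitute f_B = 0.580 − f_A:
f_A·(-27.5 − 3.6) = -2.434 − 0.580×(3.6) = -4.522
f_A = -4.522 / -31.1 = 0.1454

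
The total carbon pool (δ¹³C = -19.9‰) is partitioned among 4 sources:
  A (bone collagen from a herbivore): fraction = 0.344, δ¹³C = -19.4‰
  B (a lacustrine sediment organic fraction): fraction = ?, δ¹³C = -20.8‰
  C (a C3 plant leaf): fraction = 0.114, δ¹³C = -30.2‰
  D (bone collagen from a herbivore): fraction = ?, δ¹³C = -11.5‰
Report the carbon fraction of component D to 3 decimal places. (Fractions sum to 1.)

Let f_D and f_B be the unknown fractions; fractions sum to 1 so f_D + f_B = 0.542.
Mass balance: Σ fᵢ·δᵢ = δ_bulk ⇒ f_D·(-11.5) + f_B·(-20.8) = -19.9 − (-10.116) = -9.784
Substitute f_B = 0.542 − f_D:
f_D·(-11.5 − -20.8) = -9.784 − 0.542×(-20.8) = 1.490
f_D = 1.490 / 9.3 = 0.1602

0.160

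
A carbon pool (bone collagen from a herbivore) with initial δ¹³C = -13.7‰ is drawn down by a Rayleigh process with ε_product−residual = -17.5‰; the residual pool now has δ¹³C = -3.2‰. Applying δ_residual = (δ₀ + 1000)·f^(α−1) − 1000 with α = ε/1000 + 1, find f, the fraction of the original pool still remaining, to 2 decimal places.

0.55

α − 1 = ε/1000 = -0.0175
(δ_res + 1000)/(δ₀ + 1000) = (-3.2 + 1000)/(-13.7 + 1000) = 996.8/986.3 = 1.010646
f = 1.010646^(1/-0.0175) = exp(ln(1.010646)/-0.0175) = exp(0.01059/-0.0175)
f = exp(-0.6051) = 0.5460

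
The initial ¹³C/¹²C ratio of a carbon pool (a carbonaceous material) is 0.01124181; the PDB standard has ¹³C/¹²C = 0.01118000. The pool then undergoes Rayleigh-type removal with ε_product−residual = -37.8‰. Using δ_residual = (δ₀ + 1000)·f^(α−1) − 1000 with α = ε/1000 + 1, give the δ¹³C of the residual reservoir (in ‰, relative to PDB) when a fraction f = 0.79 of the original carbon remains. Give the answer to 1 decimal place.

14.5‰

δ₀ = (0.01124181/0.01118000 − 1)×1000 = (1.005529 − 1)×1000 = 5.529‰
α − 1 = ε/1000 = -0.0378
f^(α−1) = 0.79^(-0.0378) = 1.008950
δ_res = (5.529 + 1000) × 1.008950 − 1000 = 1014.528 − 1000 = 14.53‰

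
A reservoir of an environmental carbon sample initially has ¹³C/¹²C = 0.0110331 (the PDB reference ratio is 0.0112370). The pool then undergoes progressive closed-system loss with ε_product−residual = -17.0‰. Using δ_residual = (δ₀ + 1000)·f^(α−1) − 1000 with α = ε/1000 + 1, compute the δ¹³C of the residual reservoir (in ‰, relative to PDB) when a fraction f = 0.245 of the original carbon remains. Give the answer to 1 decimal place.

5.6‰

δ₀ = (0.0110331/0.0112370 − 1)×1000 = (0.981855 − 1)×1000 = -18.145‰
α − 1 = ε/1000 = -0.0170
f^(α−1) = 0.245^(-0.0170) = 1.024199
δ_res = (-18.145 + 1000) × 1.024199 − 1000 = 1005.614 − 1000 = 5.61‰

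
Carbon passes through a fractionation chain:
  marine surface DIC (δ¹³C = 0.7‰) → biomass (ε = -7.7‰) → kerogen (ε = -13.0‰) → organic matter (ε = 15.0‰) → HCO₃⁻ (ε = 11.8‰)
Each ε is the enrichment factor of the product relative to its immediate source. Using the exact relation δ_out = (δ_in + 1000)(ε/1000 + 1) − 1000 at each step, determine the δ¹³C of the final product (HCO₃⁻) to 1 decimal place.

6.5‰

step 1: δ = (0.70 + 1000)·(-7.7/1000 + 1) − 1000 = -7.01‰
step 2: δ = (-7.01 + 1000)·(-13.0/1000 + 1) − 1000 = -19.91‰
step 3: δ = (-19.91 + 1000)·(15.0/1000 + 1) − 1000 = -5.21‰
step 4: δ = (-5.21 + 1000)·(11.8/1000 + 1) − 1000 = 6.53‰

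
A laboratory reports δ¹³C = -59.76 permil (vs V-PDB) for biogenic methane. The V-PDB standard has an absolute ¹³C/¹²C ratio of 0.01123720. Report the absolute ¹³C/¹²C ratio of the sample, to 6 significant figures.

R_sample = R_standard × (δ¹³C/1000 + 1)
R_sample = 0.01123720 × (-59.76/1000 + 1) = 0.01123720 × 0.940240
R_sample = 0.0105657

0.0105657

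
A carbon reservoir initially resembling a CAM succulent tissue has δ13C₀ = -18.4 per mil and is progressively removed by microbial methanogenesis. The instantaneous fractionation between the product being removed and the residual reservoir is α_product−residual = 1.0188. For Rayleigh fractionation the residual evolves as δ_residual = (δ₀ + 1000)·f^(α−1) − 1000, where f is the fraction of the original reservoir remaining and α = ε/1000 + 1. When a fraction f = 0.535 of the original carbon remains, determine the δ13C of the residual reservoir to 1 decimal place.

Rayleigh residual: δ_res = (δ₀ + 1000)·f^(α−1) − 1000
α − 1 = 0.01880
f^(α−1) = 0.535^(0.01880) = 0.988310
δ_res = (-18.4 + 1000) × 0.988310 − 1000 = 970.125 − 1000 = -29.88 per mil

-29.9 per mil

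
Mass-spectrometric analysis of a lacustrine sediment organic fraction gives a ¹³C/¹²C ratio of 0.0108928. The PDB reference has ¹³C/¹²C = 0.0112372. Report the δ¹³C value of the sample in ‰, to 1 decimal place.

-30.6‰

δ¹³C = (R_sample / R_standard − 1) × 1000
R_sample / R_standard = 0.0108928 / 0.0112372 = 0.969352
δ¹³C = (0.969352 − 1) × 1000 = -30.65‰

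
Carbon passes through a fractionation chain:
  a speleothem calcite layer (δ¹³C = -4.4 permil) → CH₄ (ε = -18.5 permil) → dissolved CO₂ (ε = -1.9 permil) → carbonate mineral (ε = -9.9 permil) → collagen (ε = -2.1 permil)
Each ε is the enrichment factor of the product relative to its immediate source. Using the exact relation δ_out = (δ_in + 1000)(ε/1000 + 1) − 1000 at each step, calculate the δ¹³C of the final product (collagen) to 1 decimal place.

-36.4 permil

step 1: δ = (-4.40 + 1000)·(-18.5/1000 + 1) − 1000 = -22.82 permil
step 2: δ = (-22.82 + 1000)·(-1.9/1000 + 1) − 1000 = -24.68 permil
step 3: δ = (-24.68 + 1000)·(-9.9/1000 + 1) − 1000 = -34.33 permil
step 4: δ = (-34.33 + 1000)·(-2.1/1000 + 1) − 1000 = -36.36 permil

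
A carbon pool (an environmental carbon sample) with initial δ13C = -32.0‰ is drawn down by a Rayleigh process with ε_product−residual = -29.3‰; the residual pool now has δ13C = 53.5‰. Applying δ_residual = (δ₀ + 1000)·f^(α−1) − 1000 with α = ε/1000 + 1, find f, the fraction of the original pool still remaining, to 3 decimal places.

0.056

α − 1 = ε/1000 = -0.0293
(δ_res + 1000)/(δ₀ + 1000) = (53.5 + 1000)/(-32.0 + 1000) = 1053.5/968.0 = 1.088326
f = 1.088326^(1/-0.0293) = exp(ln(1.088326)/-0.0293) = exp(0.08464/-0.0293)
f = exp(-2.8888) = 0.0556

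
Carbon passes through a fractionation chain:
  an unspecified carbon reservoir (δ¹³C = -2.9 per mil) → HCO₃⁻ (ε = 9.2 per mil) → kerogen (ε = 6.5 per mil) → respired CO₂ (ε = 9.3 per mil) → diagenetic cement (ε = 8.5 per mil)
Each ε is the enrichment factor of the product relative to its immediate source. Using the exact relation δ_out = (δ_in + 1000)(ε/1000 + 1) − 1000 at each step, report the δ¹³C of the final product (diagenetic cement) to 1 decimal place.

30.9 per mil

step 1: δ = (-2.90 + 1000)·(9.2/1000 + 1) − 1000 = 6.27 per mil
step 2: δ = (6.27 + 1000)·(6.5/1000 + 1) − 1000 = 12.81 per mil
step 3: δ = (12.81 + 1000)·(9.3/1000 + 1) − 1000 = 22.23 per mil
step 4: δ = (22.23 + 1000)·(8.5/1000 + 1) − 1000 = 30.92 per mil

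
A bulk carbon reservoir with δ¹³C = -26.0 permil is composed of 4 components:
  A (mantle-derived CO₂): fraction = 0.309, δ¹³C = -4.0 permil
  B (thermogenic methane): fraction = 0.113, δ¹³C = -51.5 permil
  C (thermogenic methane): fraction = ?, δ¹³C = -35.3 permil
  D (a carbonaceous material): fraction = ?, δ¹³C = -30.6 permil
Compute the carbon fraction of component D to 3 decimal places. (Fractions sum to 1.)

Let f_D and f_C be the unknown fractions; fractions sum to 1 so f_D + f_C = 0.578.
Mass balance: Σ fᵢ·δᵢ = δ_bulk ⇒ f_D·(-30.6) + f_C·(-35.3) = -26.0 − (-7.056) = -18.944
Substitute f_C = 0.578 − f_D:
f_D·(-30.6 − -35.3) = -18.944 − 0.578×(-35.3) = 1.459
f_D = 1.459 / 4.7 = 0.3104

0.310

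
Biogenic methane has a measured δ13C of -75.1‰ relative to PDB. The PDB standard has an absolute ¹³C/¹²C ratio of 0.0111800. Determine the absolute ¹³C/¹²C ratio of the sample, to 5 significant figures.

0.010340

R_sample = R_standard × (δ13C/1000 + 1)
R_sample = 0.0111800 × (-75.1/1000 + 1) = 0.0111800 × 0.924900
R_sample = 0.0103404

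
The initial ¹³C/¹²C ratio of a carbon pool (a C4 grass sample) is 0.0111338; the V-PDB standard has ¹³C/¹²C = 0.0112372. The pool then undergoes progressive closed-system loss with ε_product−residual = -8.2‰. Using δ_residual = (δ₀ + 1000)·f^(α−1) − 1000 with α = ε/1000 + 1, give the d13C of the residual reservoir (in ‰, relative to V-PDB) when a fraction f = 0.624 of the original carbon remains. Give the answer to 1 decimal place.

δ₀ = (0.0111338/0.0112372 − 1)×1000 = (0.990798 − 1)×1000 = -9.202‰
α − 1 = ε/1000 = -0.0082
f^(α−1) = 0.624^(-0.0082) = 1.003875
δ_res = (-9.202 + 1000) × 1.003875 − 1000 = 994.637 − 1000 = -5.36‰

-5.4‰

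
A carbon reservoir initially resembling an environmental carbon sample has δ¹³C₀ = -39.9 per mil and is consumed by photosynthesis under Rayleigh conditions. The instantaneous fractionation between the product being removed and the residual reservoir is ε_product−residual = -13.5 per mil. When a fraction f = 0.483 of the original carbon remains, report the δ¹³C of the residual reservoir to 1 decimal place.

Rayleigh residual: δ_res = (δ₀ + 1000)·f^(α−1) − 1000
α = ε/1000 + 1 = 0.98650, so α − 1 = -0.01350
f^(α−1) = 0.483^(-0.01350) = 1.009873
δ_res = (-39.9 + 1000) × 1.009873 − 1000 = 969.579 − 1000 = -30.42 per mil

-30.4 per mil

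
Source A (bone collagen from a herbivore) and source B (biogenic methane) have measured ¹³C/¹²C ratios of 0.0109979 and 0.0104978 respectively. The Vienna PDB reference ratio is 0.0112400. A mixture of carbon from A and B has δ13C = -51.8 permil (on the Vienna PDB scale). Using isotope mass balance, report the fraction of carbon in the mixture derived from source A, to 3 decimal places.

δ_A = (0.0109979/0.0112400 − 1)×1000 = (0.978461 − 1)×1000 = -21.539 permil
δ_B = (0.0104978/0.0112400 − 1)×1000 = (0.933968 − 1)×1000 = -66.032 permil
f_A = (δ_mix − δ_B)/(δ_A − δ_B) = (-51.8 − (-66.032))/(-21.539 − (-66.032))
f_A = 14.232 / 44.493 = 0.3199

0.320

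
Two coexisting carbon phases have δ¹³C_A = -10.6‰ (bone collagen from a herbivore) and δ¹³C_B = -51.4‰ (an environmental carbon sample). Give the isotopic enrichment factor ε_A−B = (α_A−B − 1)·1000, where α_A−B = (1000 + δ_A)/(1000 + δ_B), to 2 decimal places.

43.01‰

α_A−B = (1000 + -10.6) / (1000 + -51.4) = 989.4 / 948.6 = 1.043011
ε_A−B = (1.043011 − 1) × 1000 = 43.011‰
(The approximation ε ≈ δ_A − δ_B would give 40.8‰.)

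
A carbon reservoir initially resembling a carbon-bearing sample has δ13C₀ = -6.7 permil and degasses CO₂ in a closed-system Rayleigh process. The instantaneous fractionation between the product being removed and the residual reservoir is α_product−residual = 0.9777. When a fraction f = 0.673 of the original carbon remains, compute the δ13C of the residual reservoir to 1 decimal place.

2.1 permil

Rayleigh residual: δ_res = (δ₀ + 1000)·f^(α−1) − 1000
α − 1 = -0.02230
f^(α−1) = 0.673^(-0.02230) = 1.008870
δ_res = (-6.7 + 1000) × 1.008870 − 1000 = 1002.111 − 1000 = 2.11 permil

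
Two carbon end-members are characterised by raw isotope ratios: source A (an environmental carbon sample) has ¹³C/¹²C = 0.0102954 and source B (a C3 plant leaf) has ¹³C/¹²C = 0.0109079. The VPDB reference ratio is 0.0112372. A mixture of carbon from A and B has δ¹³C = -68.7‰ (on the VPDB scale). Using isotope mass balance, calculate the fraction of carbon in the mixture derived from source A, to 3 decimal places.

0.723

δ_A = (0.0102954/0.0112372 − 1)×1000 = (0.916189 − 1)×1000 = -83.811‰
δ_B = (0.0109079/0.0112372 − 1)×1000 = (0.970696 − 1)×1000 = -29.304‰
f_A = (δ_mix − δ_B)/(δ_A − δ_B) = (-68.7 − (-29.304))/(-83.811 − (-29.304))
f_A = -39.396 / -54.506 = 0.7228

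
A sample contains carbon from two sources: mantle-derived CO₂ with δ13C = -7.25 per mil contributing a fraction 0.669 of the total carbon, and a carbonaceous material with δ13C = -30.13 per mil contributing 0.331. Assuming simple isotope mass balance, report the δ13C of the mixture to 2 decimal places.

-14.82 per mil

δ_mix = f_A·δ_A + f_B·δ_B
δ_mix = 0.669 × (-7.25) + 0.331 × (-30.13)
δ_mix = -4.850 + -9.973 = -14.823 per mil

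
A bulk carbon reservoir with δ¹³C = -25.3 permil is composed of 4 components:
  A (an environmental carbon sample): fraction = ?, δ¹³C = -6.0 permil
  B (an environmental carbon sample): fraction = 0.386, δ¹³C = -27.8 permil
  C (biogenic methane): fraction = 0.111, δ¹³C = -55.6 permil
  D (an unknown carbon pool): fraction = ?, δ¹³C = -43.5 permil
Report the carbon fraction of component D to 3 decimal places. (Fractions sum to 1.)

Let f_D and f_A be the unknown fractions; fractions sum to 1 so f_D + f_A = 0.503.
Mass balance: Σ fᵢ·δᵢ = δ_bulk ⇒ f_D·(-43.5) + f_A·(-6.0) = -25.3 − (-16.902) = -8.398
Substitute f_A = 0.503 − f_D:
f_D·(-43.5 − -6.0) = -8.398 − 0.503×(-6.0) = -5.380
f_D = -5.380 / -37.5 = 0.1435

0.143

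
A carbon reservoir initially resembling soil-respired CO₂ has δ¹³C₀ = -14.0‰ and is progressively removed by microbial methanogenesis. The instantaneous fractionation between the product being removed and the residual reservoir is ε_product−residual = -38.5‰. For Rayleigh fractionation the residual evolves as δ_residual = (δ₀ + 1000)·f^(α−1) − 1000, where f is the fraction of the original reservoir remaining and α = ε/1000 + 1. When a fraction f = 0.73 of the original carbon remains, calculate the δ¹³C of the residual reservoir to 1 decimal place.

Rayleigh residual: δ_res = (δ₀ + 1000)·f^(α−1) − 1000
α = ε/1000 + 1 = 0.96150, so α − 1 = -0.03850
f^(α−1) = 0.73^(-0.03850) = 1.012190
δ_res = (-14.0 + 1000) × 1.012190 − 1000 = 998.019 − 1000 = -1.98‰

-2.0‰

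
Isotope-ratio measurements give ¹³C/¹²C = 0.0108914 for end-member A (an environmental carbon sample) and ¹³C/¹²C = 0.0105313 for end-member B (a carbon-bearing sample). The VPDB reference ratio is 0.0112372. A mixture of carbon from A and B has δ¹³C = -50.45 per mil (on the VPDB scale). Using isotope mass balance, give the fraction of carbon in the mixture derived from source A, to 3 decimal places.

0.386

δ_A = (0.0108914/0.0112372 − 1)×1000 = (0.969227 − 1)×1000 = -30.773 per mil
δ_B = (0.0105313/0.0112372 − 1)×1000 = (0.937182 − 1)×1000 = -62.818 per mil
f_A = (δ_mix − δ_B)/(δ_A − δ_B) = (-50.45 − (-62.818))/(-30.773 − (-62.818))
f_A = 12.368 / 32.045 = 0.3860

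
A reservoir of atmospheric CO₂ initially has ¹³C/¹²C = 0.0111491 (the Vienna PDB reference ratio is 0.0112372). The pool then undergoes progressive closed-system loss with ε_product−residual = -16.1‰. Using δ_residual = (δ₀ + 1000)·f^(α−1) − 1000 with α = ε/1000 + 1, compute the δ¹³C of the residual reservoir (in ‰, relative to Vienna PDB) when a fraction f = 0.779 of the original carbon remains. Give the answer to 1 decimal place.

δ₀ = (0.0111491/0.0112372 − 1)×1000 = (0.992160 − 1)×1000 = -7.840‰
α − 1 = ε/1000 = -0.0161
f^(α−1) = 0.779^(-0.0161) = 1.004029
δ_res = (-7.840 + 1000) × 1.004029 − 1000 = 996.157 − 1000 = -3.84‰

-3.8‰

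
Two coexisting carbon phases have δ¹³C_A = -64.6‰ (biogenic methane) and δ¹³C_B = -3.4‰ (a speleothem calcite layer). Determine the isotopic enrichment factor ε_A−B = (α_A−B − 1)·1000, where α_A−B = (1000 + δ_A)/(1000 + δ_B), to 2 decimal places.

-61.41‰

α_A−B = (1000 + -64.6) / (1000 + -3.4) = 935.4 / 996.6 = 0.938591
ε_A−B = (0.938591 − 1) × 1000 = -61.409‰
(The approximation ε ≈ δ_A − δ_B would give -61.2‰.)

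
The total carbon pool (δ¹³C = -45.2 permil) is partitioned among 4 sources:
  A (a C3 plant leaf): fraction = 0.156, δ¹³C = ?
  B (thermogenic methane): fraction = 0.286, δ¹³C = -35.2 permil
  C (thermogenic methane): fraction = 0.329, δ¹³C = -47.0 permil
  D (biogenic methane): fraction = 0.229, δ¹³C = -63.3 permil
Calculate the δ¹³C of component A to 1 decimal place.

Isotope mass balance: δ_bulk = Σ fᵢ·δᵢ.
-45.2 = 0.156×δ_A + 0.286×(-35.2) + 0.329×(-47.0) + 0.229×(-63.3)
0.156·δ_A = -45.2 − (-40.026) = -5.174
δ_A = -5.174 / 0.156 = -33.17 permil

-33.2 permil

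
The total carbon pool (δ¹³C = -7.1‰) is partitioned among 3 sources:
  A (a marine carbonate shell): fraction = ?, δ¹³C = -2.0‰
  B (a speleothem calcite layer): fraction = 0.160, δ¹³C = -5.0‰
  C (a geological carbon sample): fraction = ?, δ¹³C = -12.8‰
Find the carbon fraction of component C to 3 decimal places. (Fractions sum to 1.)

Let f_C and f_A be the unknown fractions; fractions sum to 1 so f_C + f_A = 0.840.
Mass balance: Σ fᵢ·δᵢ = δ_bulk ⇒ f_C·(-12.8) + f_A·(-2.0) = -7.1 − (-0.800) = -6.300
Substitute f_A = 0.840 − f_C:
f_C·(-12.8 − -2.0) = -6.300 − 0.840×(-2.0) = -4.620
f_C = -4.620 / -10.8 = 0.4278

0.428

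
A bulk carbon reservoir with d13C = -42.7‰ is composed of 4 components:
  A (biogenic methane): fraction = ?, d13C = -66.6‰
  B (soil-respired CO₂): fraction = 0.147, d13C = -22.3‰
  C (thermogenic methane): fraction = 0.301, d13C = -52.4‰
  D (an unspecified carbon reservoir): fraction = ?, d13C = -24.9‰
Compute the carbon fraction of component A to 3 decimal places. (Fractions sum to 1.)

Let f_A and f_D be the unknown fractions; fractions sum to 1 so f_A + f_D = 0.552.
Mass balance: Σ fᵢ·δᵢ = δ_bulk ⇒ f_A·(-66.6) + f_D·(-24.9) = -42.7 − (-19.050) = -23.650
Substitute f_D = 0.552 − f_A:
f_A·(-66.6 − -24.9) = -23.650 − 0.552×(-24.9) = -9.905
f_A = -9.905 / -41.7 = 0.2375

0.238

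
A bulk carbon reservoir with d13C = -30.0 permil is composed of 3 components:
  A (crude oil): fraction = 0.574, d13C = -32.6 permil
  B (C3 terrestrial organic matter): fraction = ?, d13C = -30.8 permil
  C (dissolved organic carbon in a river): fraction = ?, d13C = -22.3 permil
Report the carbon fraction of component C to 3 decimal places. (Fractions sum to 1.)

0.216

Let f_C and f_B be the unknown fractions; fractions sum to 1 so f_C + f_B = 0.426.
Mass balance: Σ fᵢ·δᵢ = δ_bulk ⇒ f_C·(-22.3) + f_B·(-30.8) = -30.0 − (-18.712) = -11.288
Substitute f_B = 0.426 − f_C:
f_C·(-22.3 − -30.8) = -11.288 − 0.426×(-30.8) = 1.833
f_C = 1.833 / 8.5 = 0.2157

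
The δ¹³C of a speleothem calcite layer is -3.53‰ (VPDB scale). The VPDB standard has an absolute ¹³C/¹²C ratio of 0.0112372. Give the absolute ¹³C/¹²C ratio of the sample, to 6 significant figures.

0.0111975

R_sample = R_standard × (δ¹³C/1000 + 1)
R_sample = 0.0112372 × (-3.53/1000 + 1) = 0.0112372 × 0.996470
R_sample = 0.0111975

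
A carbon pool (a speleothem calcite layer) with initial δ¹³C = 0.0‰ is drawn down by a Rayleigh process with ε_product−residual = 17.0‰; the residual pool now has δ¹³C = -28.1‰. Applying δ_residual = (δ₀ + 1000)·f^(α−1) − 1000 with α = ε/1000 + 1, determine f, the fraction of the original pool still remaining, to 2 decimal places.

α − 1 = ε/1000 = 0.0170
(δ_res + 1000)/(δ₀ + 1000) = (-28.1 + 1000)/(-0.0 + 1000) = 971.9/1000.0 = 0.971900
f = 0.971900^(1/0.0170) = exp(ln(0.971900)/0.0170) = exp(-0.02850/0.0170)
f = exp(-1.6766) = 0.1870

0.19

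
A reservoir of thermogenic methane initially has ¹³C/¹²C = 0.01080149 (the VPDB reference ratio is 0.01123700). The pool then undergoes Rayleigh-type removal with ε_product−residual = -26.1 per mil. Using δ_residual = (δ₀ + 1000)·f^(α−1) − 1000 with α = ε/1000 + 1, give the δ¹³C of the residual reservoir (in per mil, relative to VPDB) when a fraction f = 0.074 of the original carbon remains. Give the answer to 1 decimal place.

δ₀ = (0.01080149/0.01123700 − 1)×1000 = (0.961243 − 1)×1000 = -38.757 per mil
α − 1 = ε/1000 = -0.0261
f^(α−1) = 0.074^(-0.0261) = 1.070319
δ_res = (-38.757 + 1000) × 1.070319 − 1000 = 1028.836 − 1000 = 28.84 per mil

28.8 per mil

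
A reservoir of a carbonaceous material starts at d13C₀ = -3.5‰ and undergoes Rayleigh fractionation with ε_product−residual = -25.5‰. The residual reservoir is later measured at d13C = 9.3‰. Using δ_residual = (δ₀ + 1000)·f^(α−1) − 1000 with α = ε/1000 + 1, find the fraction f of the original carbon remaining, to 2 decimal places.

α − 1 = ε/1000 = -0.0255
(δ_res + 1000)/(δ₀ + 1000) = (9.3 + 1000)/(-3.5 + 1000) = 1009.3/996.5 = 1.012845
f = 1.012845^(1/-0.0255) = exp(ln(1.012845)/-0.0255) = exp(0.01276/-0.0255)
f = exp(-0.5005) = 0.6062

0.61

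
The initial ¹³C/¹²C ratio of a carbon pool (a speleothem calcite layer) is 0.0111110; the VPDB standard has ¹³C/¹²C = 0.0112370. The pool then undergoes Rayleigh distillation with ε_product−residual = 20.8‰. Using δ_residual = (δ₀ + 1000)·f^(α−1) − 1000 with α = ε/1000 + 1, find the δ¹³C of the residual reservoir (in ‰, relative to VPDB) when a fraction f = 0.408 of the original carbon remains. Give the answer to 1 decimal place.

δ₀ = (0.0111110/0.0112370 − 1)×1000 = (0.988787 − 1)×1000 = -11.213‰
α − 1 = ε/1000 = 0.0208
f^(α−1) = 0.408^(0.0208) = 0.981526
δ_res = (-11.213 + 1000) × 0.981526 − 1000 = 970.520 − 1000 = -29.48‰

-29.5‰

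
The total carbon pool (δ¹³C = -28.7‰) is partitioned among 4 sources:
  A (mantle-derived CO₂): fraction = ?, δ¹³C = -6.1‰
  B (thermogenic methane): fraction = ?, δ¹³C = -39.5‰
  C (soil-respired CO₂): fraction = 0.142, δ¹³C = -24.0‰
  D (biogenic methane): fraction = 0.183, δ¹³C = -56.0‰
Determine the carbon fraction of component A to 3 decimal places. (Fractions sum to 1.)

Let f_A and f_B be the unknown fractions; fractions sum to 1 so f_A + f_B = 0.675.
Mass balance: Σ fᵢ·δᵢ = δ_bulk ⇒ f_A·(-6.1) + f_B·(-39.5) = -28.7 − (-13.656) = -15.044
Substitute f_B = 0.675 − f_A:
f_A·(-6.1 − -39.5) = -15.044 − 0.675×(-39.5) = 11.619
f_A = 11.619 / 33.4 = 0.3479

0.348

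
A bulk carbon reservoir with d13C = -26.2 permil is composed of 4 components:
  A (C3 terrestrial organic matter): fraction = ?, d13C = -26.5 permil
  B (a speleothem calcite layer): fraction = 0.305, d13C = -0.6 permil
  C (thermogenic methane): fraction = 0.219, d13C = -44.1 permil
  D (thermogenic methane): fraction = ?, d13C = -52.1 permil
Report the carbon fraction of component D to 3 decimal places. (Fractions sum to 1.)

Let f_D and f_A be the unknown fractions; fractions sum to 1 so f_D + f_A = 0.476.
Mass balance: Σ fᵢ·δᵢ = δ_bulk ⇒ f_D·(-52.1) + f_A·(-26.5) = -26.2 − (-9.841) = -16.359
Substitute f_A = 0.476 − f_D:
f_D·(-52.1 − -26.5) = -16.359 − 0.476×(-26.5) = -3.745
f_D = -3.745 / -25.6 = 0.1463

0.146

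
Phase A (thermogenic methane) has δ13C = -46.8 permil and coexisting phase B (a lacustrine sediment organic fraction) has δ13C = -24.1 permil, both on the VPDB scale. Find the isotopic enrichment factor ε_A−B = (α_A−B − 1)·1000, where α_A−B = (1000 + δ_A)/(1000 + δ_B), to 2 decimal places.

-23.26 permil

α_A−B = (1000 + -46.8) / (1000 + -24.1) = 953.2 / 975.9 = 0.976739
ε_A−B = (0.976739 − 1) × 1000 = -23.261 permil
(The approximation ε ≈ δ_A − δ_B would give -22.7 permil.)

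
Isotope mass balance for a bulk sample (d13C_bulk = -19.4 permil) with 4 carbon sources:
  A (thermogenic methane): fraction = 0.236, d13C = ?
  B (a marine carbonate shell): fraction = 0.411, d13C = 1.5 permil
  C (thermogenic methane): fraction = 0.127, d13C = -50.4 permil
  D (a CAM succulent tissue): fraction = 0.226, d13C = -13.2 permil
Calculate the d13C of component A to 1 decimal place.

-45.1 permil

Isotope mass balance: δ_bulk = Σ fᵢ·δᵢ.
-19.4 = 0.236×δ_A + 0.411×(1.5) + 0.127×(-50.4) + 0.226×(-13.2)
0.236·δ_A = -19.4 − (-8.768) = -10.632
δ_A = -10.632 / 0.236 = -45.05 permil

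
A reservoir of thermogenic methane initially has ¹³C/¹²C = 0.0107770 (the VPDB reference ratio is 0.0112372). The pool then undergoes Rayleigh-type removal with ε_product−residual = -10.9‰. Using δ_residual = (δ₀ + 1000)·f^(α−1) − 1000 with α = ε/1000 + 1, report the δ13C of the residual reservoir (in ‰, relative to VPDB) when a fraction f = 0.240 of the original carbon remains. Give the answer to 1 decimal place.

δ₀ = (0.0107770/0.0112372 − 1)×1000 = (0.959047 − 1)×1000 = -40.953‰
α − 1 = ε/1000 = -0.0109
f^(α−1) = 0.240^(-0.0109) = 1.015677
δ_res = (-40.953 + 1000) × 1.015677 − 1000 = 974.082 − 1000 = -25.92‰

-25.9‰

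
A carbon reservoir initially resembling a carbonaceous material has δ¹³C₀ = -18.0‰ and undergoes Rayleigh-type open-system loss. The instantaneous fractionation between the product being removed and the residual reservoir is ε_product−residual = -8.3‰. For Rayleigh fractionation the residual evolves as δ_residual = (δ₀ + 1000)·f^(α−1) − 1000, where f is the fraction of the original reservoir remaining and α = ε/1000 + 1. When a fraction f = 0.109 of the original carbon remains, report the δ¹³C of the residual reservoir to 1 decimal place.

0.2‰

Rayleigh residual: δ_res = (δ₀ + 1000)·f^(α−1) − 1000
α = ε/1000 + 1 = 0.99170, so α − 1 = -0.00830
f^(α−1) = 0.109^(-0.00830) = 1.018566
δ_res = (-18.0 + 1000) × 1.018566 − 1000 = 1000.232 − 1000 = 0.23‰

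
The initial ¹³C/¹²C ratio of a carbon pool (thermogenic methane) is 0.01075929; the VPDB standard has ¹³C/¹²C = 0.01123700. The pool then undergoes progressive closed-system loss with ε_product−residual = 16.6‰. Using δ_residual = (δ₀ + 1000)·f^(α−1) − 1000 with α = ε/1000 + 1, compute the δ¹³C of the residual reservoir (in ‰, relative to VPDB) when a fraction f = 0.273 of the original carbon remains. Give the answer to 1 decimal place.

δ₀ = (0.01075929/0.01123700 − 1)×1000 = (0.957488 − 1)×1000 = -42.512‰
α − 1 = ε/1000 = 0.0166
f^(α−1) = 0.273^(0.0166) = 0.978679
δ_res = (-42.512 + 1000) × 0.978679 − 1000 = 937.073 − 1000 = -62.93‰

-62.9‰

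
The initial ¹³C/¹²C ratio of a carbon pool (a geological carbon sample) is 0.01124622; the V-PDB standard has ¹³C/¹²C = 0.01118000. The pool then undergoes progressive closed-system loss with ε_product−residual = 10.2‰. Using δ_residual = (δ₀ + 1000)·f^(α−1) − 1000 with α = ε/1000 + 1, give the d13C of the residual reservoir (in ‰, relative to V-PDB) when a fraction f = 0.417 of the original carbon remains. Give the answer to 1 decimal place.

δ₀ = (0.01124622/0.01118000 − 1)×1000 = (1.005923 − 1)×1000 = 5.923‰
α − 1 = ε/1000 = 0.0102
f^(α−1) = 0.417^(0.0102) = 0.991118
δ_res = (5.923 + 1000) × 0.991118 − 1000 = 996.989 − 1000 = -3.01‰

-3.0‰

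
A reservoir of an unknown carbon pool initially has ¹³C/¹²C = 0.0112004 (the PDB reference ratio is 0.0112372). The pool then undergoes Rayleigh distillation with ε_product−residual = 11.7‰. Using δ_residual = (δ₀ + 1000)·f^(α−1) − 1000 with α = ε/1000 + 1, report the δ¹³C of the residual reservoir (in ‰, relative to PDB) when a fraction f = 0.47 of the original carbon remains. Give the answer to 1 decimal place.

δ₀ = (0.0112004/0.0112372 − 1)×1000 = (0.996725 − 1)×1000 = -3.275‰
α − 1 = ε/1000 = 0.0117
f^(α−1) = 0.47^(0.0117) = 0.991205
δ_res = (-3.275 + 1000) × 0.991205 − 1000 = 987.959 − 1000 = -12.04‰

-12.0‰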